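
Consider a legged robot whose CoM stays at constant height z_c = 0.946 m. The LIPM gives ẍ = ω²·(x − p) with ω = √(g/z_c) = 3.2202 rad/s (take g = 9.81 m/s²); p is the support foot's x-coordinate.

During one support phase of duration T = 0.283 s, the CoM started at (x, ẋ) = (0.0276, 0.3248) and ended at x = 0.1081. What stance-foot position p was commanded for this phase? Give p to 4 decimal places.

ωT = 3.2202·0.283 = 0.911317; cosh(ωT) = 1.444795, sinh(ωT) = 1.042800
x(T) = p + (x₀−p)·cosh(ωT) + (ẋ₀/ω)·sinh(ωT) ⇒ p·(1 − cosh) = x(T) − x₀·cosh − (ẋ₀/ω)·sinh
numerator   = 0.1081 − (0.0276)·1.444795 − (0.3248/3.2202)·1.042800 = -0.036957
denominator = 1 − 1.444795 = -0.444795
p = -0.036957 / -0.444795 = 0.0831

p = 0.0831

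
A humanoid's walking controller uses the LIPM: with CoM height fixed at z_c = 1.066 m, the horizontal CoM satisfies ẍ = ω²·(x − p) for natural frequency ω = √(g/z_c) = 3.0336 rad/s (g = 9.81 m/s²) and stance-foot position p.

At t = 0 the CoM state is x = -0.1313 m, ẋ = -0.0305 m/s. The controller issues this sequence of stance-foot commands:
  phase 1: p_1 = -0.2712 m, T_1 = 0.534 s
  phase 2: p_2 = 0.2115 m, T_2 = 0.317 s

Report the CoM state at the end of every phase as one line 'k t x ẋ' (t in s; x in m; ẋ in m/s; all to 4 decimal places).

1 0.5340 0.0717 0.9501
2 0.8510 0.3517 0.9507

phase 1: p=-0.2712, T=0.534, ωT=1.619942, cosh=2.625355, sinh=2.427445; start (x,ẋ)=(-0.131300, -0.030500) → end (x,ẋ)=(0.071681, 0.950136)
phase 2: p=0.2115, T=0.317, ωT=0.961651, cosh=1.499137, sinh=1.116876; start (x,ẋ)=(0.071681, 0.950136) → end (x,ẋ)=(0.351703, 0.950657)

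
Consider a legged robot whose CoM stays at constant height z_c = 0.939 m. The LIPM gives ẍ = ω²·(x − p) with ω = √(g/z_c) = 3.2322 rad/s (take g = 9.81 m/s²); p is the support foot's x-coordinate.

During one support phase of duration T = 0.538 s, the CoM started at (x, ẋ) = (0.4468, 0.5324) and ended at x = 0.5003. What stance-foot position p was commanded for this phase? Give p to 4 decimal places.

ωT = 3.2322·0.538 = 1.738924; cosh(ωT) = 2.933462, sinh(ωT) = 2.757752
x(T) = p + (x₀−p)·cosh(ωT) + (ẋ₀/ω)·sinh(ωT) ⇒ p·(1 − cosh) = x(T) − x₀·cosh − (ẋ₀/ω)·sinh
numerator   = 0.5003 − (0.4468)·2.933462 − (0.5324/3.2322)·2.757752 = -1.264621
denominator = 1 − 2.933462 = -1.933462
p = -1.264621 / -1.933462 = 0.6541

p = 0.6541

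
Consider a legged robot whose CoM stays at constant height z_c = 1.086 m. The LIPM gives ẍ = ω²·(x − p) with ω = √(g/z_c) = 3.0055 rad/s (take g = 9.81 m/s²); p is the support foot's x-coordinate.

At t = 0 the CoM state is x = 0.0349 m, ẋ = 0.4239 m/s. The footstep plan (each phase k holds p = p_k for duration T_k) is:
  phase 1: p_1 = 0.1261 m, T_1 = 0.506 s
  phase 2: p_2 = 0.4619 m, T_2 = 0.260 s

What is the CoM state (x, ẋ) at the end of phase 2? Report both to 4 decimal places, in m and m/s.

phase 1: p=0.1261, T=0.506, ωT=1.520783, cosh=2.397174, sinh=2.178633; start (x,ẋ)=(0.034900, 0.423900) → end (x,ẋ)=(0.214755, 0.418995)
phase 2: p=0.4619, T=0.260, ωT=0.781430, cosh=1.321172, sinh=0.863422; start (x,ẋ)=(0.214755, 0.418995) → end (x,ẋ)=(0.255748, -0.087779)

x = 0.2557, ẋ = -0.0878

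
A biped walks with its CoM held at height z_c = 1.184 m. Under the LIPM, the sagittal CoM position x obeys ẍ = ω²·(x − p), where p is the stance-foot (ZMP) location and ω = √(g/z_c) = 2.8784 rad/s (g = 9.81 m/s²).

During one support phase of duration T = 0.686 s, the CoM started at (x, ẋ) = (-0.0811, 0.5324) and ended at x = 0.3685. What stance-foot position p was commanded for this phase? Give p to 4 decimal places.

ωT = 2.8784·0.686 = 1.974582; cosh(ωT) = 3.671215, sinh(ωT) = 3.532396
x(T) = p + (x₀−p)·cosh(ωT) + (ẋ₀/ω)·sinh(ωT) ⇒ p·(1 − cosh) = x(T) − x₀·cosh − (ẋ₀/ω)·sinh
numerator   = 0.3685 − (-0.0811)·3.671215 − (0.5324/2.8784)·3.532396 = 0.012870
denominator = 1 − 3.671215 = -2.671215
p = 0.012870 / -2.671215 = -0.0048

p = -0.0048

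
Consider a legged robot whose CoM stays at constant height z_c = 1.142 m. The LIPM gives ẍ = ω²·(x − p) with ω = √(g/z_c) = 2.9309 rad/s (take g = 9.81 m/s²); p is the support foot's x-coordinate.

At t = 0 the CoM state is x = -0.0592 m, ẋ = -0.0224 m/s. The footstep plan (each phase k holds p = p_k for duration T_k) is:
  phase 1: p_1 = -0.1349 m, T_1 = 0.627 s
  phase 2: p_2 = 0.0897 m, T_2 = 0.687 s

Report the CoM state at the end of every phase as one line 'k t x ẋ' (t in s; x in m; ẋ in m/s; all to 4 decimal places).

phase 1: p=-0.1349, T=0.627, ωT=1.837674, cosh=3.220549, sinh=3.061362; start (x,ẋ)=(-0.059200, -0.022400) → end (x,ẋ)=(0.085499, 0.607081)
phase 2: p=0.0897, T=0.687, ωT=2.013528, cosh=3.811607, sinh=3.678090; start (x,ẋ)=(0.085499, 0.607081) → end (x,ẋ)=(0.835533, 2.268663)

1 0.6270 0.0855 0.6071
2 1.3140 0.8355 2.2687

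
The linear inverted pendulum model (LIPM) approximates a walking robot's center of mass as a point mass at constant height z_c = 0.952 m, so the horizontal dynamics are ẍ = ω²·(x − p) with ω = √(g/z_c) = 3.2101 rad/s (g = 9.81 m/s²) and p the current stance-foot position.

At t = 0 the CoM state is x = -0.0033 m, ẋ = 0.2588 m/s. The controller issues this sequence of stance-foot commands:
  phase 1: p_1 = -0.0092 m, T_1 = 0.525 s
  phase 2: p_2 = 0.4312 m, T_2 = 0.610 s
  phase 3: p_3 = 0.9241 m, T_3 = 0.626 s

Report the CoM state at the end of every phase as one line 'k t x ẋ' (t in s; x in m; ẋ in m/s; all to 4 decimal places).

phase 1: p=-0.0092, T=0.525, ωT=1.685303, cosh=2.789735, sinh=2.604347; start (x,ẋ)=(-0.003300, 0.258800) → end (x,ẋ)=(0.217223, 0.771309)
phase 2: p=0.4312, T=0.610, ωT=1.958161, cosh=3.613701, sinh=3.472583; start (x,ẋ)=(0.217223, 0.771309) → end (x,ẋ)=(0.492329, 0.402008)
phase 3: p=0.9241, T=0.626, ωT=2.009523, cosh=3.796904, sinh=3.662851; start (x,ẋ)=(0.492329, 0.402008) → end (x,ẋ)=(-0.256584, -3.550424)

1 0.5250 0.2172 0.7713
2 1.1350 0.4923 0.4020
3 1.7610 -0.2566 -3.5504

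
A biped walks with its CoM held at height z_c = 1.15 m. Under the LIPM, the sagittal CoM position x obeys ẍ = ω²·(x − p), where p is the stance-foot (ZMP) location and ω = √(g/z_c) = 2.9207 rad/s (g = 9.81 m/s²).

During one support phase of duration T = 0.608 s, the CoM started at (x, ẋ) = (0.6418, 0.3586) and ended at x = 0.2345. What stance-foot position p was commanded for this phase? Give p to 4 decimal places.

ωT = 2.9207·0.608 = 1.775786; cosh(ωT) = 3.037134, sinh(ωT) = 2.867784
x(T) = p + (x₀−p)·cosh(ωT) + (ẋ₀/ω)·sinh(ωT) ⇒ p·(1 − cosh) = x(T) − x₀·cosh − (ẋ₀/ω)·sinh
numerator   = 0.2345 − (0.6418)·3.037134 − (0.3586/2.9207)·2.867784 = -2.066836
denominator = 1 − 3.037134 = -2.037134
p = -2.066836 / -2.037134 = 1.0146

p = 1.0146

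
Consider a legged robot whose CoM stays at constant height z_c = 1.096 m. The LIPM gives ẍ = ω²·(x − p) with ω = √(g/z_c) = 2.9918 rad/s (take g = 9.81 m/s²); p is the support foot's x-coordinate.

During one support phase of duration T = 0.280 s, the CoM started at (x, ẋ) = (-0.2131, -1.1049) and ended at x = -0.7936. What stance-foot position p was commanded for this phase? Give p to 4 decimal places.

ωT = 2.9918·0.280 = 0.837704; cosh(ωT) = 1.371879, sinh(ωT) = 0.939176
x(T) = p + (x₀−p)·cosh(ωT) + (ẋ₀/ω)·sinh(ωT) ⇒ p·(1 − cosh) = x(T) − x₀·cosh − (ẋ₀/ω)·sinh
numerator   = -0.7936 − (-0.2131)·1.371879 − (-1.1049/2.9918)·0.939176 = -0.154406
denominator = 1 − 1.371879 = -0.371879
p = -0.154406 / -0.371879 = 0.4152

p = 0.4152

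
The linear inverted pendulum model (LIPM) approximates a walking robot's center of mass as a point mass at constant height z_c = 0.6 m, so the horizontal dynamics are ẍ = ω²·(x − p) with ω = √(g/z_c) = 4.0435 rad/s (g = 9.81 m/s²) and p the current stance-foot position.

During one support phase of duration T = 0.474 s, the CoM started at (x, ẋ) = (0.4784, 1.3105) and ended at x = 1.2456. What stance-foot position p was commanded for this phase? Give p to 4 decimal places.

p = 0.6040

ωT = 4.0435·0.474 = 1.916619; cosh(ωT) = 3.472520, sinh(ωT) = 3.325416
x(T) = p + (x₀−p)·cosh(ωT) + (ẋ₀/ω)·sinh(ωT) ⇒ p·(1 − cosh) = x(T) − x₀·cosh − (ẋ₀/ω)·sinh
numerator   = 1.2456 − (0.4784)·3.472520 − (1.3105/4.0435)·3.325416 = -1.493422
denominator = 1 − 3.472520 = -2.472520
p = -1.493422 / -2.472520 = 0.6040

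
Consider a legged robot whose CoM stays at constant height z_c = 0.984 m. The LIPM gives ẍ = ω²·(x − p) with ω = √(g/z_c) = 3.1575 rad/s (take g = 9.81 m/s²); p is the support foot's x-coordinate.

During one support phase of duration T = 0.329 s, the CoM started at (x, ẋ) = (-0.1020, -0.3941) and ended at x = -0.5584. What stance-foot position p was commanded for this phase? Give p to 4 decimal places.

p = 0.4102

ωT = 3.1575·0.329 = 1.038818; cosh(ωT) = 1.589873, sinh(ωT) = 1.236000
x(T) = p + (x₀−p)·cosh(ωT) + (ẋ₀/ω)·sinh(ωT) ⇒ p·(1 − cosh) = x(T) − x₀·cosh − (ẋ₀/ω)·sinh
numerator   = -0.5584 − (-0.1020)·1.589873 − (-0.3941/3.1575)·1.236000 = -0.241963
denominator = 1 − 1.589873 = -0.589873
p = -0.241963 / -0.589873 = 0.4102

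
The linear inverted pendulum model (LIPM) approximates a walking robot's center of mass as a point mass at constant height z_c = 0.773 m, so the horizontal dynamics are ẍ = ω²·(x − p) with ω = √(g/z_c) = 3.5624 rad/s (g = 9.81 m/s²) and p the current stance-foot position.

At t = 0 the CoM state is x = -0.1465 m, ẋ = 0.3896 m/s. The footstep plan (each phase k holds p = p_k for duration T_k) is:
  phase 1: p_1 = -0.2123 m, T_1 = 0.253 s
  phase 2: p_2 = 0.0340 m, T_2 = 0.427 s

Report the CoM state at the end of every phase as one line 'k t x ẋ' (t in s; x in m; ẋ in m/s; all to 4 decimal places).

1 0.2530 -0.0054 0.7999
2 0.6800 0.4288 1.6118

phase 1: p=-0.2123, T=0.253, ωT=0.901287, cosh=1.434409, sinh=1.028362; start (x,ẋ)=(-0.146500, 0.389600) → end (x,ẋ)=(-0.005450, 0.799900)
phase 2: p=0.0340, T=0.427, ωT=1.521145, cosh=2.397962, sinh=2.179500; start (x,ẋ)=(-0.005450, 0.799900) → end (x,ẋ)=(0.428786, 1.611833)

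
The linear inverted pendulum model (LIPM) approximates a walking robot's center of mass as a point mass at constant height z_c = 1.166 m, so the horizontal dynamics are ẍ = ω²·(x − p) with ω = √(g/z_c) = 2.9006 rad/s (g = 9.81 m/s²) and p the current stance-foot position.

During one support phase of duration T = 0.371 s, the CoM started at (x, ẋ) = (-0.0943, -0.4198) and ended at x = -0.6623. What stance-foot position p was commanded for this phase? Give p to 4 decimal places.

ωT = 2.9006·0.371 = 1.076123; cosh(ωT) = 1.637099, sinh(ωT) = 1.296185
x(T) = p + (x₀−p)·cosh(ωT) + (ẋ₀/ω)·sinh(ωT) ⇒ p·(1 − cosh) = x(T) − x₀·cosh − (ẋ₀/ω)·sinh
numerator   = -0.6623 − (-0.0943)·1.637099 − (-0.4198/2.9006)·1.296185 = -0.320326
denominator = 1 − 1.637099 = -0.637099
p = -0.320326 / -0.637099 = 0.5028

p = 0.5028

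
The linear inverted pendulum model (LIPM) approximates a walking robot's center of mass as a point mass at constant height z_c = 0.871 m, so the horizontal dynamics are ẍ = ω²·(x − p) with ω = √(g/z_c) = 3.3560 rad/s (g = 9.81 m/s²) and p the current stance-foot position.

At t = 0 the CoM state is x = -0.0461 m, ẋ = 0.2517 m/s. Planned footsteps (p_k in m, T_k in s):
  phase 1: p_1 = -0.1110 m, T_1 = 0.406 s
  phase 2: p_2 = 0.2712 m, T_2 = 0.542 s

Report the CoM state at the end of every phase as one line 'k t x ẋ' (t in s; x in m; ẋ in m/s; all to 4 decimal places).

1 0.4060 0.1609 0.9213
2 0.9480 0.7464 1.8041

phase 1: p=-0.1110, T=0.406, ωT=1.362536, cosh=2.081049, sinh=1.825038; start (x,ẋ)=(-0.046100, 0.251700) → end (x,ẋ)=(0.160938, 0.921301)
phase 2: p=0.2712, T=0.542, ωT=1.818952, cosh=3.163795, sinh=3.001599; start (x,ẋ)=(0.160938, 0.921301) → end (x,ẋ)=(0.746363, 1.804097)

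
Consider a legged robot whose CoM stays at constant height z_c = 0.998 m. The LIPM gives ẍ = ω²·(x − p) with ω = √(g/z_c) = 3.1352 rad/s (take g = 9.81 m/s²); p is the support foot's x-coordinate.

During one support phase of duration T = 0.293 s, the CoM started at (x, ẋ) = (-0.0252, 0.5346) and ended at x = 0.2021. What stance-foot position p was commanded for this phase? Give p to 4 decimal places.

ωT = 3.1352·0.293 = 0.918614; cosh(ωT) = 1.452443, sinh(ωT) = 1.053371
x(T) = p + (x₀−p)·cosh(ωT) + (ẋ₀/ω)·sinh(ωT) ⇒ p·(1 − cosh) = x(T) − x₀·cosh − (ẋ₀/ω)·sinh
numerator   = 0.2021 − (-0.0252)·1.452443 − (0.5346/3.1352)·1.053371 = 0.059086
denominator = 1 − 1.452443 = -0.452443
p = 0.059086 / -0.452443 = -0.1306

p = -0.1306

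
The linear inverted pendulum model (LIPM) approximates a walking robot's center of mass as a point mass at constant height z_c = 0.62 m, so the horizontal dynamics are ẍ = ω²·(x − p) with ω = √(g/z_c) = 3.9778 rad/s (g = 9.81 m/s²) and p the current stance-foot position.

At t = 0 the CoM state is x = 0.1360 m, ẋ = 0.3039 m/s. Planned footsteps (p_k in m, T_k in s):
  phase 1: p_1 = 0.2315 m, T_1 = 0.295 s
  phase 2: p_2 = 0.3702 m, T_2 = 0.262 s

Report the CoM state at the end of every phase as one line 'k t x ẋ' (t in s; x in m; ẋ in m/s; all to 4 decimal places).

1 0.2950 0.1740 -0.0171
2 0.5570 0.0522 -0.9959

phase 1: p=0.2315, T=0.295, ωT=1.173451, cosh=1.771214, sinh=1.461917; start (x,ẋ)=(0.136000, 0.303900) → end (x,ẋ)=(0.174038, -0.017081)
phase 2: p=0.3702, T=0.262, ωT=1.042184, cosh=1.594043, sinh=1.241359; start (x,ẋ)=(0.174038, -0.017081) → end (x,ẋ)=(0.052179, -0.995851)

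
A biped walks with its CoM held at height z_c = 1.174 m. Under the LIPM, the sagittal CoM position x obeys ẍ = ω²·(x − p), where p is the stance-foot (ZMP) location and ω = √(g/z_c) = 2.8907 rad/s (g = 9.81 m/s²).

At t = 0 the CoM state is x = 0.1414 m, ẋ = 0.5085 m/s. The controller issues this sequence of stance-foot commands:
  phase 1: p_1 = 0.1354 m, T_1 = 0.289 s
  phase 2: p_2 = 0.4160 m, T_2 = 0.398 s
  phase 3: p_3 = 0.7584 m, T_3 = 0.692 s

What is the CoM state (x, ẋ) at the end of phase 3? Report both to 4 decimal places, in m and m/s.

phase 1: p=0.1354, T=0.289, ωT=0.835412, cosh=1.369730, sinh=0.936034; start (x,ẋ)=(0.141400, 0.508500) → end (x,ẋ)=(0.308275, 0.712743)
phase 2: p=0.4160, T=0.398, ωT=1.150499, cosh=1.738123, sinh=1.421645; start (x,ẋ)=(0.308275, 0.712743) → end (x,ẋ)=(0.579287, 0.796134)
phase 3: p=0.7584, T=0.692, ωT=2.000364, cosh=3.763518, sinh=3.628232; start (x,ẋ)=(0.579287, 0.796134) → end (x,ẋ)=(1.083566, 1.117709)

x = 1.0836, ẋ = 1.1177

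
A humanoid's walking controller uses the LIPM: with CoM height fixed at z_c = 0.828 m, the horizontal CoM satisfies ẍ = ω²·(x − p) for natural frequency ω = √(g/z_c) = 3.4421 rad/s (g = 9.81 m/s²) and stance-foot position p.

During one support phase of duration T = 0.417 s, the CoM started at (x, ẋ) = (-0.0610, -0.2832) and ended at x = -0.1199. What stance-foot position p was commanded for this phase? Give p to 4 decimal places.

ωT = 3.4421·0.417 = 1.435356; cosh(ωT) = 2.219585, sinh(ωT) = 1.981554
x(T) = p + (x₀−p)·cosh(ωT) + (ẋ₀/ω)·sinh(ωT) ⇒ p·(1 − cosh) = x(T) − x₀·cosh − (ẋ₀/ω)·sinh
numerator   = -0.1199 − (-0.0610)·2.219585 − (-0.2832/3.4421)·1.981554 = 0.178528
denominator = 1 − 2.219585 = -1.219585
p = 0.178528 / -1.219585 = -0.1464

p = -0.1464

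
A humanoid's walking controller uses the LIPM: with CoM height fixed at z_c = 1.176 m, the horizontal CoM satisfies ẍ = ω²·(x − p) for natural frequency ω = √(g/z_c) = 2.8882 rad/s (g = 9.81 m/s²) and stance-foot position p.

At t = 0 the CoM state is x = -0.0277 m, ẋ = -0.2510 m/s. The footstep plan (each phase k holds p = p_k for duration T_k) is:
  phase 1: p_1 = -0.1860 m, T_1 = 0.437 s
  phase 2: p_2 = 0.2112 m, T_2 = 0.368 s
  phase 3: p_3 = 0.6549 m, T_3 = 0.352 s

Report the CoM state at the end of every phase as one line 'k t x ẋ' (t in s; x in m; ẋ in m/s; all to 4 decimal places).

phase 1: p=-0.1860, T=0.437, ωT=1.262143, cosh=1.908016, sinh=1.624970; start (x,ẋ)=(-0.027700, -0.251000) → end (x,ẋ)=(-0.025180, 0.264027)
phase 2: p=0.2112, T=0.368, ωT=1.062858, cosh=1.620049, sinh=1.274582; start (x,ẋ)=(-0.025180, 0.264027) → end (x,ẋ)=(-0.055229, -0.442434)
phase 3: p=0.6549, T=0.352, ωT=1.016646, cosh=1.562858, sinh=1.201052; start (x,ẋ)=(-0.055229, -0.442434) → end (x,ẋ)=(-0.638917, -3.154815)

1 0.4370 -0.0252 0.2640
2 0.8050 -0.0552 -0.4424
3 1.1570 -0.6389 -3.1548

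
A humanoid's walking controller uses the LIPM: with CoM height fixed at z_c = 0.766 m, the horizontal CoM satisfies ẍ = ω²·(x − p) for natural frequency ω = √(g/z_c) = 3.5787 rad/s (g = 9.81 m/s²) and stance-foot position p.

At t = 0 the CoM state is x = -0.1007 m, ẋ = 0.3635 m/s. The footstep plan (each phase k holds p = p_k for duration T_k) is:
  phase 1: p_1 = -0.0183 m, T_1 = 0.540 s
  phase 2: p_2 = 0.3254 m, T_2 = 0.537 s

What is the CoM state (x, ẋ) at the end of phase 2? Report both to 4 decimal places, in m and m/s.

x = -0.4235, ẋ = -2.4862

phase 1: p=-0.0183, T=0.540, ωT=1.932498, cosh=3.525764, sinh=3.380978; start (x,ẋ)=(-0.100700, 0.363500) → end (x,ẋ)=(0.034594, 0.284616)
phase 2: p=0.3254, T=0.537, ωT=1.921762, cosh=3.489668, sinh=3.343319; start (x,ẋ)=(0.034594, 0.284616) → end (x,ẋ)=(-0.423521, -2.486204)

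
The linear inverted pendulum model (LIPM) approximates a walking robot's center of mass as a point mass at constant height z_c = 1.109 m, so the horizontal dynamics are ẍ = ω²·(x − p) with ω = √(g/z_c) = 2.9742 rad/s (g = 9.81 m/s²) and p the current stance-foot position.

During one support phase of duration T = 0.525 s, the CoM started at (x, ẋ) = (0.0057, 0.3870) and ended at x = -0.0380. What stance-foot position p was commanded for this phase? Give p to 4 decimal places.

ωT = 2.9742·0.525 = 1.561455; cosh(ωT) = 2.487790, sinh(ωT) = 2.277960
x(T) = p + (x₀−p)·cosh(ωT) + (ẋ₀/ω)·sinh(ωT) ⇒ p·(1 − cosh) = x(T) − x₀·cosh − (ẋ₀/ω)·sinh
numerator   = -0.0380 − (0.0057)·2.487790 − (0.3870/2.9742)·2.277960 = -0.348586
denominator = 1 − 2.487790 = -1.487790
p = -0.348586 / -1.487790 = 0.2343

p = 0.2343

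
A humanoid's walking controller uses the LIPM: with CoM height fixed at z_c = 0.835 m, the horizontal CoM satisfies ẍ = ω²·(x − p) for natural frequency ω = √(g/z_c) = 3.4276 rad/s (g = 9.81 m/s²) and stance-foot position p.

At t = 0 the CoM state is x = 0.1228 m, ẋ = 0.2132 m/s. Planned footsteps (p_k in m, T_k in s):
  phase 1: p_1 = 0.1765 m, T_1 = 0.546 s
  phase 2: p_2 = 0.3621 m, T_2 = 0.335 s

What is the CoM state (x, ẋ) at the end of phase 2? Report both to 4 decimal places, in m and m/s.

phase 1: p=0.1765, T=0.546, ωT=1.871470, cosh=3.325868, sinh=3.171971; start (x,ẋ)=(0.122800, 0.213200) → end (x,ẋ)=(0.195200, 0.125235)
phase 2: p=0.3621, T=0.335, ωT=1.148246, cosh=1.734925, sinh=1.417733; start (x,ẋ)=(0.195200, 0.125235) → end (x,ẋ)=(0.124342, -0.593761)

x = 0.1243, ẋ = -0.5938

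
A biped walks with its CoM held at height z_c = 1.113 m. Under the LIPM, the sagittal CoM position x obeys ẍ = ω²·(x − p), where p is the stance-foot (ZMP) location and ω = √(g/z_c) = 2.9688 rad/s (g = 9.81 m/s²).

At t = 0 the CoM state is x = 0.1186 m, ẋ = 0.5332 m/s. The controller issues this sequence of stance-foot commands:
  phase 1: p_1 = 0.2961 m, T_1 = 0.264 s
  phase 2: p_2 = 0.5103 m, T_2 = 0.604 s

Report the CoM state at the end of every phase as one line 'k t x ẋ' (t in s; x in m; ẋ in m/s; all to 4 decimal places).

1 0.2640 0.2169 0.2489
2 0.8680 -0.1508 -1.7762

phase 1: p=0.2961, T=0.264, ωT=0.783763, cosh=1.323191, sinh=0.866506; start (x,ẋ)=(0.118600, 0.533200) → end (x,ẋ)=(0.216859, 0.248909)
phase 2: p=0.5103, T=0.604, ωT=1.793155, cosh=3.087407, sinh=2.920973; start (x,ẋ)=(0.216859, 0.248909) → end (x,ẋ)=(-0.150772, -1.776171)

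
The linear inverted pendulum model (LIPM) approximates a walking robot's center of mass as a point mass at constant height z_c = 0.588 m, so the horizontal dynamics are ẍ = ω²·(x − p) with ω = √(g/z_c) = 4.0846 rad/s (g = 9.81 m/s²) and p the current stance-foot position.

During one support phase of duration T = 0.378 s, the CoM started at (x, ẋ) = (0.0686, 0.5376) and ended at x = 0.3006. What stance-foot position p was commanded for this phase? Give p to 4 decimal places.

p = 0.1115

ωT = 4.0846·0.378 = 1.543979; cosh(ωT) = 2.448358, sinh(ωT) = 2.234828
x(T) = p + (x₀−p)·cosh(ωT) + (ẋ₀/ω)·sinh(ωT) ⇒ p·(1 − cosh) = x(T) − x₀·cosh − (ẋ₀/ω)·sinh
numerator   = 0.3006 − (0.0686)·2.448358 − (0.5376/4.0846)·2.234828 = -0.161497
denominator = 1 − 2.448358 = -1.448358
p = -0.161497 / -1.448358 = 0.1115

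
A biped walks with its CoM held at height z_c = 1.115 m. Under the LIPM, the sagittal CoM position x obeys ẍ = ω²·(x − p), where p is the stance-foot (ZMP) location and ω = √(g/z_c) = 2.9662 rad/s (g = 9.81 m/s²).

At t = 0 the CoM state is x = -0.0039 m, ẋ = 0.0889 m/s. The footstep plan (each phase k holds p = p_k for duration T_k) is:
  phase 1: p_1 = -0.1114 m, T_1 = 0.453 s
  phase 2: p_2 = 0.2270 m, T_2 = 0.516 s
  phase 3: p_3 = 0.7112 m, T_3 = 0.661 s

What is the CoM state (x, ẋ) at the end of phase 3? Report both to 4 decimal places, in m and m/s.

x = 2.0470, ẋ = 4.1932

phase 1: p=-0.1114, T=0.453, ωT=1.343689, cosh=2.047019, sinh=1.786137; start (x,ẋ)=(-0.003900, 0.088900) → end (x,ẋ)=(0.162187, 0.751519)
phase 2: p=0.2270, T=0.516, ωT=1.530559, cosh=2.418587, sinh=2.202173; start (x,ẋ)=(0.162187, 0.751519) → end (x,ẋ)=(0.628188, 1.394250)
phase 3: p=0.7112, T=0.661, ωT=1.960658, cosh=3.622384, sinh=3.481618; start (x,ẋ)=(0.628188, 1.394250) → end (x,ẋ)=(2.047021, 4.193235)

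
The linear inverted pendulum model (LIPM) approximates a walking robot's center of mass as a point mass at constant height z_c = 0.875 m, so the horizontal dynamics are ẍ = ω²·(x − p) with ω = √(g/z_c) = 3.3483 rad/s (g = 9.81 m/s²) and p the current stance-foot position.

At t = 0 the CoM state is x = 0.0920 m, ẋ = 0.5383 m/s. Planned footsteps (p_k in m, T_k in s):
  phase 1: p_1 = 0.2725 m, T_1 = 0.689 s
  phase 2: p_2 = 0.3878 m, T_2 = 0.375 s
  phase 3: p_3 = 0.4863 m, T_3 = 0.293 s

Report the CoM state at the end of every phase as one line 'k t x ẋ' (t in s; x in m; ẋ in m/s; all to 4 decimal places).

phase 1: p=0.2725, T=0.689, ωT=2.306979, cosh=5.071797, sinh=4.972236; start (x,ẋ)=(0.092000, 0.538300) → end (x,ẋ)=(0.156418, -0.274912)
phase 2: p=0.3878, T=0.375, ωT=1.255613, cosh=1.897444, sinh=1.612543; start (x,ẋ)=(0.156418, -0.274912) → end (x,ẋ)=(-0.183633, -1.770928)
phase 3: p=0.4863, T=0.293, ωT=0.981052, cosh=1.521088, sinh=1.146172; start (x,ẋ)=(-0.183633, -1.770928) → end (x,ẋ)=(-1.138942, -5.264759)

1 0.6890 0.1564 -0.2749
2 1.0640 -0.1836 -1.7709
3 1.3570 -1.1389 -5.2648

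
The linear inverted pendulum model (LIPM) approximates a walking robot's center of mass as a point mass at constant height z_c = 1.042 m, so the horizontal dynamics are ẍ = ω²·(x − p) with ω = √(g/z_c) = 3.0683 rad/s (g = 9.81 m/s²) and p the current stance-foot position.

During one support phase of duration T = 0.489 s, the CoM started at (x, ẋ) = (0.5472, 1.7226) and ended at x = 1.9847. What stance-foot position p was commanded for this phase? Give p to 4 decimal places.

p = 0.3687

ωT = 3.0683·0.489 = 1.500399; cosh(ωT) = 2.353259, sinh(ωT) = 2.130218
x(T) = p + (x₀−p)·cosh(ωT) + (ẋ₀/ω)·sinh(ωT) ⇒ p·(1 − cosh) = x(T) − x₀·cosh − (ẋ₀/ω)·sinh
numerator   = 1.9847 − (0.5472)·2.353259 − (1.7226/3.0683)·2.130218 = -0.498946
denominator = 1 − 2.353259 = -1.353259
p = -0.498946 / -1.353259 = 0.3687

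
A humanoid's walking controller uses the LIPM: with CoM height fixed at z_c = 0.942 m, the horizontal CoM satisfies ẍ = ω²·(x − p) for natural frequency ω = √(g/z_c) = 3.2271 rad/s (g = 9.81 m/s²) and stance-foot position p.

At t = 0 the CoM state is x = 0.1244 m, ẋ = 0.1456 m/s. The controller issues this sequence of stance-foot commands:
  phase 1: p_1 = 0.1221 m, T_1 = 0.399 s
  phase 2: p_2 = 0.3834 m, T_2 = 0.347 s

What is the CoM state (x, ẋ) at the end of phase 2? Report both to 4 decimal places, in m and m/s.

x = 0.2018, ẋ = -0.2985

phase 1: p=0.1221, T=0.399, ωT=1.287613, cosh=1.950027, sinh=1.674098; start (x,ẋ)=(0.124400, 0.145600) → end (x,ẋ)=(0.202117, 0.296350)
phase 2: p=0.3834, T=0.347, ωT=1.119804, cosh=1.695298, sinh=1.368954; start (x,ẋ)=(0.202117, 0.296350) → end (x,ẋ)=(0.201784, -0.298463)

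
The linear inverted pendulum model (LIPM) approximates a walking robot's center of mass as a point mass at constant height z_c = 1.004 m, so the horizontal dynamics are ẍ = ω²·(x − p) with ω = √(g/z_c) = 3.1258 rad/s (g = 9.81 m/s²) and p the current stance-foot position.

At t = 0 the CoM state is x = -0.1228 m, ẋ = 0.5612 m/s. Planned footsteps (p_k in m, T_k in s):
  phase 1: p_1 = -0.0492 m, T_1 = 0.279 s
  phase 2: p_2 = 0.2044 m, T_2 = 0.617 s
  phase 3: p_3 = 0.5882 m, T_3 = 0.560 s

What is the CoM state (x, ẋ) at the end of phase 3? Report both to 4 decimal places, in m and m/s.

x = -0.5585, ẋ = -3.3477

phase 1: p=-0.0492, T=0.279, ωT=0.872098, cosh=1.404999, sinh=0.986925; start (x,ẋ)=(-0.122800, 0.561200) → end (x,ẋ)=(0.024583, 0.561434)
phase 2: p=0.2044, T=0.617, ωT=1.928619, cosh=3.512674, sinh=3.367325; start (x,ẋ)=(0.024583, 0.561434) → end (x,ẋ)=(0.177576, 0.079454)
phase 3: p=0.5882, T=0.560, ωT=1.750448, cosh=2.965439, sinh=2.791743; start (x,ẋ)=(0.177576, 0.079454) → end (x,ẋ)=(-0.558517, -3.347664)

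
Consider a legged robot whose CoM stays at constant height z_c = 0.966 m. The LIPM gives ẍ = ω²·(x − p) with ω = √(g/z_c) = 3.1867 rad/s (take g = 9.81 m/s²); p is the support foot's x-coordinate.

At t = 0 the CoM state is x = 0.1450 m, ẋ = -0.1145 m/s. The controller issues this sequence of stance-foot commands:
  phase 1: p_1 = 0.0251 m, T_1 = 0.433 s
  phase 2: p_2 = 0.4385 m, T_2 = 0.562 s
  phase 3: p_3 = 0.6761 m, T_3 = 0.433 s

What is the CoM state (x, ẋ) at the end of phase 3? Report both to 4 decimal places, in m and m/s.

phase 1: p=0.0251, T=0.433, ωT=1.379841, cosh=2.112944, sinh=1.861326; start (x,ẋ)=(0.145000, -0.114500) → end (x,ẋ)=(0.211563, 0.469253)
phase 2: p=0.4385, T=0.562, ωT=1.790925, cosh=3.080902, sinh=2.914096; start (x,ẋ)=(0.211563, 0.469253) → end (x,ẋ)=(0.168442, -0.661689)
phase 3: p=0.6761, T=0.433, ωT=1.379841, cosh=2.112944, sinh=1.861326; start (x,ẋ)=(0.168442, -0.661689) → end (x,ẋ)=(-0.783040, -4.409278)

x = -0.7830, ẋ = -4.4093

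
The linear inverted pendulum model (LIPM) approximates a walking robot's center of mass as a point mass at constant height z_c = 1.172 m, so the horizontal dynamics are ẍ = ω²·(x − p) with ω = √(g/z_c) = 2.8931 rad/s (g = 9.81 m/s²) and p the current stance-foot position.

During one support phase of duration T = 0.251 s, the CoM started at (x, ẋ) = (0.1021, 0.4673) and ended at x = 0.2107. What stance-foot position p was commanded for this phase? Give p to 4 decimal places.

p = 0.1721

ωT = 2.8931·0.251 = 0.726168; cosh(ωT) = 1.275452, sinh(ωT) = 0.791693
x(T) = p + (x₀−p)·cosh(ωT) + (ẋ₀/ω)·sinh(ωT) ⇒ p·(1 − cosh) = x(T) − x₀·cosh − (ẋ₀/ω)·sinh
numerator   = 0.2107 − (0.1021)·1.275452 − (0.4673/2.8931)·0.791693 = -0.047400
denominator = 1 − 1.275452 = -0.275452
p = -0.047400 / -0.275452 = 0.1721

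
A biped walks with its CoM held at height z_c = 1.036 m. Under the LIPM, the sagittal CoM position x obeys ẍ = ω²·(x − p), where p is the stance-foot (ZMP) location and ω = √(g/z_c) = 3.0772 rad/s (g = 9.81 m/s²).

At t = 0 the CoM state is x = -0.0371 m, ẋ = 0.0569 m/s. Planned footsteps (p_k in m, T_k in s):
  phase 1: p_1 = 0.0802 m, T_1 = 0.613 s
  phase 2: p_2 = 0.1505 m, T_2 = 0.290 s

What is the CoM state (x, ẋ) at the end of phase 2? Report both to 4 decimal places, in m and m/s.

phase 1: p=0.0802, T=0.613, ωT=1.886324, cosh=3.373353, sinh=3.221725; start (x,ẋ)=(-0.037100, 0.056900) → end (x,ẋ)=(-0.255922, -0.970956)
phase 2: p=0.1505, T=0.290, ωT=0.892388, cosh=1.425314, sinh=1.015638; start (x,ẋ)=(-0.255922, -0.970956) → end (x,ẋ)=(-0.749245, -2.654115)

x = -0.7492, ẋ = -2.6541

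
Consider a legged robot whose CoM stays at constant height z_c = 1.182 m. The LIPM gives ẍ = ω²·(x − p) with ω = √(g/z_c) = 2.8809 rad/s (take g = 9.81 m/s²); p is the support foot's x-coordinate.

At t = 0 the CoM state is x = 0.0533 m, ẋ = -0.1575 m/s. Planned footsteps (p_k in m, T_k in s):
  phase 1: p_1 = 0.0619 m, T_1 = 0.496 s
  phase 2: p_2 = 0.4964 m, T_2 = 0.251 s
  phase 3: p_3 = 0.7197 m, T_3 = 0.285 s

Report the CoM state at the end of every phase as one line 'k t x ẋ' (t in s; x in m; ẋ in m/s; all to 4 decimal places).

1 0.4960 -0.0646 -0.3963
2 0.7470 -0.3262 -1.7778
3 1.0320 -1.2645 -5.1729

phase 1: p=0.0619, T=0.496, ωT=1.428926, cosh=2.206891, sinh=1.967325; start (x,ẋ)=(0.053300, -0.157500) → end (x,ẋ)=(-0.064634, -0.396327)
phase 2: p=0.4964, T=0.251, ωT=0.723106, cosh=1.273033, sinh=0.787791; start (x,ẋ)=(-0.064634, -0.396327) → end (x,ẋ)=(-0.326192, -1.777830)
phase 3: p=0.7197, T=0.285, ωT=0.821056, cosh=1.356433, sinh=0.916467; start (x,ẋ)=(-0.326192, -1.777830) → end (x,ẋ)=(-1.264542, -5.172921)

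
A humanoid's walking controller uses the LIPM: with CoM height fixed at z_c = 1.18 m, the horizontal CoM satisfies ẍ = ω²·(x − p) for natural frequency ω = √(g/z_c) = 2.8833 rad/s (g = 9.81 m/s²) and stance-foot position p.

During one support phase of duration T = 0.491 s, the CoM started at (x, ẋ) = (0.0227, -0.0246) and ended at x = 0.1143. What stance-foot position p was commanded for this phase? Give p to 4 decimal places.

ωT = 2.8833·0.491 = 1.415700; cosh(ωT) = 2.181063, sinh(ωT) = 1.938307
x(T) = p + (x₀−p)·cosh(ωT) + (ẋ₀/ω)·sinh(ωT) ⇒ p·(1 − cosh) = x(T) − x₀·cosh − (ẋ₀/ω)·sinh
numerator   = 0.1143 − (0.0227)·2.181063 − (-0.0246/2.8833)·1.938307 = 0.081327
denominator = 1 − 2.181063 = -1.181063
p = 0.081327 / -1.181063 = -0.0689

p = -0.0689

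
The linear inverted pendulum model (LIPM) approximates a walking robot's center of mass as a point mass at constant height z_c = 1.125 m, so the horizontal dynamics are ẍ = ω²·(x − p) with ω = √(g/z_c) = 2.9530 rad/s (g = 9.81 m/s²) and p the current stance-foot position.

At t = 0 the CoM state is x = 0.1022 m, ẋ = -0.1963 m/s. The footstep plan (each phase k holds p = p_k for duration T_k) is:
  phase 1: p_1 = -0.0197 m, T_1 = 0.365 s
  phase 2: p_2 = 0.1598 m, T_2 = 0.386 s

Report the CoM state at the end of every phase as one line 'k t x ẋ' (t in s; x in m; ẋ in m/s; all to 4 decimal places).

phase 1: p=-0.0197, T=0.365, ωT=1.077845, cosh=1.639334, sinh=1.299006; start (x,ẋ)=(0.102200, -0.196300) → end (x,ẋ)=(0.093784, 0.145803)
phase 2: p=0.1598, T=0.386, ωT=1.139858, cosh=1.723094, sinh=1.403230; start (x,ẋ)=(0.093784, 0.145803) → end (x,ẋ)=(0.115331, -0.022322)

1 0.3650 0.0938 0.1458
2 0.7510 0.1153 -0.0223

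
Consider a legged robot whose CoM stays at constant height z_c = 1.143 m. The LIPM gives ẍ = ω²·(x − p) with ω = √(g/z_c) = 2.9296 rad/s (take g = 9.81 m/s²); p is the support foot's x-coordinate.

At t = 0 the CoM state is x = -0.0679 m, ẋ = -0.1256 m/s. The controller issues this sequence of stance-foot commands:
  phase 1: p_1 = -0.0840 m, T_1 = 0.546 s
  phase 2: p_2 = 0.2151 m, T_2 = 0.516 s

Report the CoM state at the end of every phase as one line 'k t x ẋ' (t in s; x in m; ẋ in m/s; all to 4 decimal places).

1 0.5460 -0.1443 -0.2116
2 1.0620 -0.7952 -2.7742

phase 1: p=-0.0840, T=0.546, ωT=1.599562, cosh=2.576423, sinh=2.374438; start (x,ẋ)=(-0.067900, -0.125600) → end (x,ẋ)=(-0.144318, -0.211605)
phase 2: p=0.2151, T=0.516, ωT=1.511674, cosh=2.377427, sinh=2.156886; start (x,ẋ)=(-0.144318, -0.211605) → end (x,ẋ)=(-0.795182, -2.774172)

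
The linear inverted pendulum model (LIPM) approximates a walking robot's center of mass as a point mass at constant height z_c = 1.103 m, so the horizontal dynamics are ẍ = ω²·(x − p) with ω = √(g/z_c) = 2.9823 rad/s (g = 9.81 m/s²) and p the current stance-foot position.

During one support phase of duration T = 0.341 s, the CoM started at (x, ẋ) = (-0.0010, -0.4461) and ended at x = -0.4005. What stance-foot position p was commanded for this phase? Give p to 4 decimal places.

p = 0.3892

ωT = 2.9823·0.341 = 1.016964; cosh(ωT) = 1.563240, sinh(ωT) = 1.201549
x(T) = p + (x₀−p)·cosh(ωT) + (ẋ₀/ω)·sinh(ωT) ⇒ p·(1 − cosh) = x(T) − x₀·cosh − (ẋ₀/ω)·sinh
numerator   = -0.4005 − (-0.0010)·1.563240 − (-0.4461/2.9823)·1.201549 = -0.219206
denominator = 1 − 1.563240 = -0.563240
p = -0.219206 / -0.563240 = 0.3892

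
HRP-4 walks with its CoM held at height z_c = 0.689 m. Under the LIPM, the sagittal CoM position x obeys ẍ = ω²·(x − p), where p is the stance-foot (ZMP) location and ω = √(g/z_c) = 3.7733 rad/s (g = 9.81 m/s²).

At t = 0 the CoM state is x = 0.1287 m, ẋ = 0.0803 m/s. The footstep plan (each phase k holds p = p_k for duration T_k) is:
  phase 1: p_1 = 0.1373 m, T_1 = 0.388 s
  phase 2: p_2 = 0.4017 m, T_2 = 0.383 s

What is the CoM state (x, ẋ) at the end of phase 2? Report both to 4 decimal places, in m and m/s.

phase 1: p=0.1373, T=0.388, ωT=1.464040, cosh=2.277346, sinh=2.046046; start (x,ẋ)=(0.128700, 0.080300) → end (x,ẋ)=(0.161257, 0.116476)
phase 2: p=0.4017, T=0.383, ωT=1.445174, cosh=2.239147, sinh=2.003442; start (x,ẋ)=(0.161257, 0.116476) → end (x,ẋ)=(-0.074844, -1.556844)

x = -0.0748, ẋ = -1.5568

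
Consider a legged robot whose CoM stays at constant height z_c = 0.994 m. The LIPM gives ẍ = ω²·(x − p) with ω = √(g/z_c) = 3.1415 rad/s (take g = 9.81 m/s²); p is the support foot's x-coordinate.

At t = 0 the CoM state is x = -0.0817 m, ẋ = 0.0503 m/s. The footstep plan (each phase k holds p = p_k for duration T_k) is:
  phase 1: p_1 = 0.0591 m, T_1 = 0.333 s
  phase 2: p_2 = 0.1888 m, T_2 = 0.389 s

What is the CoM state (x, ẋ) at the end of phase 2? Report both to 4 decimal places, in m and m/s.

x = -0.6614, ẋ = -2.4997

phase 1: p=0.0591, T=0.333, ωT=1.046120, cosh=1.598941, sinh=1.247643; start (x,ẋ)=(-0.081700, 0.050300) → end (x,ẋ)=(-0.146054, -0.471435)
phase 2: p=0.1888, T=0.389, ωT=1.222044, cosh=1.844372, sinh=1.549745; start (x,ẋ)=(-0.146054, -0.471435) → end (x,ẋ)=(-0.661361, -2.499746)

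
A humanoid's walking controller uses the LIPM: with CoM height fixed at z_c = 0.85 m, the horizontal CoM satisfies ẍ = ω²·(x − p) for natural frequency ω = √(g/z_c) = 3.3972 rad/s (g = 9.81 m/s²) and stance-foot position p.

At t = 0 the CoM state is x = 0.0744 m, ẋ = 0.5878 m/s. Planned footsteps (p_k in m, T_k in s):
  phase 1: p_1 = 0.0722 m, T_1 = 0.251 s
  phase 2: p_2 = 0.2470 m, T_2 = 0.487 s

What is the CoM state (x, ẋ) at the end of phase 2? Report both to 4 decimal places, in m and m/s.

x = 0.8412, ẋ = 2.1794

phase 1: p=0.0722, T=0.251, ωT=0.852697, cosh=1.386115, sinh=0.959851; start (x,ẋ)=(0.074400, 0.587800) → end (x,ẋ)=(0.241328, 0.821932)
phase 2: p=0.2470, T=0.487, ωT=1.654436, cosh=2.710666, sinh=2.519466; start (x,ẋ)=(0.241328, 0.821932) → end (x,ẋ)=(0.841193, 2.179432)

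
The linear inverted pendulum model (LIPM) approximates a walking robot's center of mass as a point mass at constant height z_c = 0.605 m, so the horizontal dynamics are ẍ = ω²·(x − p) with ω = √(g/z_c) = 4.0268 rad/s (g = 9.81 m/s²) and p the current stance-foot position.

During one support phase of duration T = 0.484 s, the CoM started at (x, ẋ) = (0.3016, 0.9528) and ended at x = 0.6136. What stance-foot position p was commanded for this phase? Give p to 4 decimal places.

ωT = 4.0268·0.484 = 1.948971; cosh(ωT) = 3.581940, sinh(ωT) = 3.439520
x(T) = p + (x₀−p)·cosh(ωT) + (ẋ₀/ω)·sinh(ωT) ⇒ p·(1 − cosh) = x(T) − x₀·cosh − (ẋ₀/ω)·sinh
numerator   = 0.6136 − (0.3016)·3.581940 − (0.9528/4.0268)·3.439520 = -1.280554
denominator = 1 − 3.581940 = -2.581940
p = -1.280554 / -2.581940 = 0.4960

p = 0.4960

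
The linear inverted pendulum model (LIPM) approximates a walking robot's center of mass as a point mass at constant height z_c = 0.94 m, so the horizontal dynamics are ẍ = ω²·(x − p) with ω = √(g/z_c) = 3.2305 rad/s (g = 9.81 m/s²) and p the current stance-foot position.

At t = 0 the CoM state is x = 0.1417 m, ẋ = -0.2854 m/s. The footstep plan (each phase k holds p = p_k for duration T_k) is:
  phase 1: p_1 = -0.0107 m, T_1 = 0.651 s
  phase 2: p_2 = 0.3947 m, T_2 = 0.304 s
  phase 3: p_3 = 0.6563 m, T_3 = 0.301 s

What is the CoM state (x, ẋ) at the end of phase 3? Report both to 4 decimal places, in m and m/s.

phase 1: p=-0.0107, T=0.651, ωT=2.103055, cosh=4.156621, sinh=4.034538; start (x,ẋ)=(0.141700, -0.285400) → end (x,ẋ)=(0.266336, 0.800017)
phase 2: p=0.3947, T=0.304, ωT=0.982072, cosh=1.522258, sinh=1.147724; start (x,ẋ)=(0.266336, 0.800017) → end (x,ẋ)=(0.483525, 0.741895)
phase 3: p=0.6563, T=0.301, ωT=0.972380, cosh=1.511207, sinh=1.133025; start (x,ẋ)=(0.483525, 0.741895) → end (x,ẋ)=(0.655404, 0.488759)

x = 0.6554, ẋ = 0.4888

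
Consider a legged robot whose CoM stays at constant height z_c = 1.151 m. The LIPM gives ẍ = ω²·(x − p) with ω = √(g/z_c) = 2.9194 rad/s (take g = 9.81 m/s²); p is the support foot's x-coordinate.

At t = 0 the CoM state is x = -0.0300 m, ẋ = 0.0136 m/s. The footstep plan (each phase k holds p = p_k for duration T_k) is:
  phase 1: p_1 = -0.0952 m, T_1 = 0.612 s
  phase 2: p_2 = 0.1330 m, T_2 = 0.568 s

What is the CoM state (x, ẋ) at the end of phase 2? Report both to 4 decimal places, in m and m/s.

phase 1: p=-0.0952, T=0.612, ωT=1.786673, cosh=3.068537, sinh=2.901020; start (x,ẋ)=(-0.030000, 0.013600) → end (x,ẋ)=(0.118383, 0.593926)
phase 2: p=0.1330, T=0.568, ωT=1.658219, cosh=2.720216, sinh=2.529738; start (x,ẋ)=(0.118383, 0.593926) → end (x,ẋ)=(0.607892, 1.507657)

x = 0.6079, ẋ = 1.5077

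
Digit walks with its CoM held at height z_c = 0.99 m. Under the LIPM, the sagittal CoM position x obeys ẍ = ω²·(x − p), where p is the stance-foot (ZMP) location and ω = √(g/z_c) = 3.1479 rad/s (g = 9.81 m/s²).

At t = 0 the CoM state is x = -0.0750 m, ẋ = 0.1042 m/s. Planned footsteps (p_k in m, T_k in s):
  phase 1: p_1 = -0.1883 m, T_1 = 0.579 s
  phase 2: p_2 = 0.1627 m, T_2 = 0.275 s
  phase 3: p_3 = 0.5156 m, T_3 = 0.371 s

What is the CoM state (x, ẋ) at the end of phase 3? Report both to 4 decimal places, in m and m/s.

phase 1: p=-0.1883, T=0.579, ωT=1.822634, cosh=3.174868, sinh=3.013269; start (x,ẋ)=(-0.075000, 0.104200) → end (x,ẋ)=(0.271156, 1.405525)
phase 2: p=0.1627, T=0.275, ωT=0.865673, cosh=1.398686, sinh=0.977918; start (x,ẋ)=(0.271156, 1.405525) → end (x,ẋ)=(0.751032, 2.299758)
phase 3: p=0.5156, T=0.371, ωT=1.167871, cosh=1.763084, sinh=1.452056; start (x,ẋ)=(0.751032, 2.299758) → end (x,ẋ)=(1.991514, 5.130811)

x = 1.9915, ẋ = 5.1308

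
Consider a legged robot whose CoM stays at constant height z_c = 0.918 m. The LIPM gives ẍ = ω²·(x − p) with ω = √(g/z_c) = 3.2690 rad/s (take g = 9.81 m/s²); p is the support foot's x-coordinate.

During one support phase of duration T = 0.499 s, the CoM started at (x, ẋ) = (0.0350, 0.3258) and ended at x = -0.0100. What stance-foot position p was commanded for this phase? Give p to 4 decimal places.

ωT = 3.2690·0.499 = 1.631231; cosh(ωT) = 2.652925, sinh(ωT) = 2.457236
x(T) = p + (x₀−p)·cosh(ωT) + (ẋ₀/ω)·sinh(ωT) ⇒ p·(1 − cosh) = x(T) − x₀·cosh − (ẋ₀/ω)·sinh
numerator   = -0.0100 − (0.0350)·2.652925 − (0.3258/3.2690)·2.457236 = -0.347749
denominator = 1 − 2.652925 = -1.652925
p = -0.347749 / -1.652925 = 0.2104

p = 0.2104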